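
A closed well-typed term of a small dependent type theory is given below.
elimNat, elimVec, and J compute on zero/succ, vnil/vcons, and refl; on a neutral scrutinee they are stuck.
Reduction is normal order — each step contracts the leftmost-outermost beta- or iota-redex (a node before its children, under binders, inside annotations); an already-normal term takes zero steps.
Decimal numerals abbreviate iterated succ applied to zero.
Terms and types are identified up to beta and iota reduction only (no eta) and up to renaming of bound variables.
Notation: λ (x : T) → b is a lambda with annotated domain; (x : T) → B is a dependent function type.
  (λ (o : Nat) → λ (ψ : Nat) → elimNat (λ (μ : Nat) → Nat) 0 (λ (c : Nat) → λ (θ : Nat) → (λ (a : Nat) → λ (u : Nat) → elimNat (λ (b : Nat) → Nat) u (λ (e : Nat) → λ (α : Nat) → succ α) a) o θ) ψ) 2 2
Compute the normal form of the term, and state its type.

reduced normal form:
  4
inferred type:
  Nat


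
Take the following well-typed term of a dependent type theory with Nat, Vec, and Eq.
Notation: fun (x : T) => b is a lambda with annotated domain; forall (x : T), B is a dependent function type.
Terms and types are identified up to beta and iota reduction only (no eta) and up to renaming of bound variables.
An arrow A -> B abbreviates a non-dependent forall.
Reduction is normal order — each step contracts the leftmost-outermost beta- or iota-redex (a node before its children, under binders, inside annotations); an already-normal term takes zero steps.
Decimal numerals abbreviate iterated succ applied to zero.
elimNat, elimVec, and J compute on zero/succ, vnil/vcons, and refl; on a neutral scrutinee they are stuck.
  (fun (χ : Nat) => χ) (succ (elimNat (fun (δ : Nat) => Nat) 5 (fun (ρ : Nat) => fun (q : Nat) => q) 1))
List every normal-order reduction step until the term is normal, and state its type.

normal-order reduction:
  (fun (χ : Nat) => χ) (succ (elimNat (fun (δ : Nat) => Nat) 5 (fun (ρ : Nat) => fun (q : Nat) => q) 1))
  ~> succ (elimNat (fun (χ : Nat) => Nat) 5 (fun (δ : Nat) => fun (ρ : Nat) => ρ) 1)
  ~> succ ((fun (χ : Nat) => fun (δ : Nat) => δ) 0 (elimNat (fun (ρ : Nat) => Nat) 5 (fun (q : Nat) => fun (n : Nat) => n) 0))
  ~> succ ((fun (χ : Nat) => χ) (elimNat (fun (δ : Nat) => Nat) 5 (fun (ρ : Nat) => fun (q : Nat) => q) 0))
  ~> succ (elimNat (fun (χ : Nat) => Nat) 5 (fun (δ : Nat) => fun (ρ : Nat) => ρ) 0)
  ~> 6
type:
  Nat


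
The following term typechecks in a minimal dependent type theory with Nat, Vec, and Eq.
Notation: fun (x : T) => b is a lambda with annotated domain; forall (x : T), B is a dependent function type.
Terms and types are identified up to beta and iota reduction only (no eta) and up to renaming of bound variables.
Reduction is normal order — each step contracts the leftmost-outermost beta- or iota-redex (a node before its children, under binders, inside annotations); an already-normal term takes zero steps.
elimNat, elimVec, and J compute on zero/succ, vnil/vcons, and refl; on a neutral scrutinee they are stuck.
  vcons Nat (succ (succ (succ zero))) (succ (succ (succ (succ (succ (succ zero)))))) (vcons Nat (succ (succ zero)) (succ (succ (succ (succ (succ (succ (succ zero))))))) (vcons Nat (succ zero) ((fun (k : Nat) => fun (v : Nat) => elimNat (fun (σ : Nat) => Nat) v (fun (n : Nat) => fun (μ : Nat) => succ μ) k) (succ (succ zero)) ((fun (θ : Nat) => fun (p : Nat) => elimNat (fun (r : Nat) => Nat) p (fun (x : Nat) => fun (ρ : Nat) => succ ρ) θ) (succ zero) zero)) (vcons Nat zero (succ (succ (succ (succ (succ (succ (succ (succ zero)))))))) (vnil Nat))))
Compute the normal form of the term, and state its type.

reduced normal form:
  vcons Nat (succ (succ (succ zero))) (succ (succ (succ (succ (succ (succ zero)))))) (vcons Nat (succ (succ zero)) (succ (succ (succ (succ (succ (succ (succ zero))))))) (vcons Nat (succ zero) (succ (succ (succ zero))) (vcons Nat zero (succ (succ (succ (succ (succ (succ (succ (succ zero)))))))) (vnil Nat))))
inferred type:
  Vec Nat (succ (succ (succ (succ zero))))
observation: 15 normal-order steps separate the term from its normal form.


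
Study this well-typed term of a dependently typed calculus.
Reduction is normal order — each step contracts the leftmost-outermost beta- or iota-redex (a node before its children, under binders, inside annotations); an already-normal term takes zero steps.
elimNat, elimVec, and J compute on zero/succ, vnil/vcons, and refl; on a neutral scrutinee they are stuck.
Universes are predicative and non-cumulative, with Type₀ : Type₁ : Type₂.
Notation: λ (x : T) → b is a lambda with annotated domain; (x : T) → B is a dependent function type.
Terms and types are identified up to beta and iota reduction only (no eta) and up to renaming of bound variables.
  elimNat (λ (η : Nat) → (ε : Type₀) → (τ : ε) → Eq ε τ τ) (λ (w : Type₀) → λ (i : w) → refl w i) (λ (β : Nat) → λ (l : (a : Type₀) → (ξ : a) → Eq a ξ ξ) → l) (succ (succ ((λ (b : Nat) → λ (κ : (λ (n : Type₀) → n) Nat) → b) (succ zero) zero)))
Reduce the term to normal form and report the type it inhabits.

resulting normal form:
  λ (η : Type₀) → λ (ε : η) → refl η ε
the term's type:
  (η : Type₀) → (ε : η) → Eq η ε ε
observation: 12 normal-order steps normalize the term, beginning with an elimNat iota-redex.


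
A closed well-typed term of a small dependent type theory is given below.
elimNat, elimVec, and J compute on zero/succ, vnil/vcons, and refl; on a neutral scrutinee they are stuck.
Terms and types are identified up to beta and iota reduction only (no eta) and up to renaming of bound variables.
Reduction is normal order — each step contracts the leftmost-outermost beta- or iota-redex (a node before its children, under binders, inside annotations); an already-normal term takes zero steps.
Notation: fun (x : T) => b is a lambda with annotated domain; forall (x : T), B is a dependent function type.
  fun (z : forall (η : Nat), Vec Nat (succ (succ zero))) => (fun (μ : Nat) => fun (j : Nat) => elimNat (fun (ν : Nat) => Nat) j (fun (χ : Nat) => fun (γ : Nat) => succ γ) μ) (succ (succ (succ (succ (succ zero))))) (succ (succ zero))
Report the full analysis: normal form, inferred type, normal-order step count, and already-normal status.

resulting normal form:
  fun (z : forall (η : Nat), Vec Nat (succ (succ zero))) => succ (succ (succ (succ (succ (succ (succ zero))))))
inferred type:
  forall (z : forall (η : Nat), Vec Nat (succ (succ zero))), Nat
reduction steps (normal order): 18
term was already normal: no
first redex: a beta-redex


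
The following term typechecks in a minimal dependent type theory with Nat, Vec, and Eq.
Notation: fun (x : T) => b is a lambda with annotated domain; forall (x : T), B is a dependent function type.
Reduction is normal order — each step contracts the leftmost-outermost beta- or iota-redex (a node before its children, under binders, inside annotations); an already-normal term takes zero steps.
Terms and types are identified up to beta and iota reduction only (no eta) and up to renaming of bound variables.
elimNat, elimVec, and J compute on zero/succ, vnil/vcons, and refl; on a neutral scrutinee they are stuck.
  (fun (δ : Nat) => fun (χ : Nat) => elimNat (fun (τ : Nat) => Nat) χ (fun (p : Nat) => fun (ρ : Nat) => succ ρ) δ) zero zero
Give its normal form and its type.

resulting normal form:
  zero
inferred type:
  Nat
observation: the term reaches its normal form after 3 normal-order steps.


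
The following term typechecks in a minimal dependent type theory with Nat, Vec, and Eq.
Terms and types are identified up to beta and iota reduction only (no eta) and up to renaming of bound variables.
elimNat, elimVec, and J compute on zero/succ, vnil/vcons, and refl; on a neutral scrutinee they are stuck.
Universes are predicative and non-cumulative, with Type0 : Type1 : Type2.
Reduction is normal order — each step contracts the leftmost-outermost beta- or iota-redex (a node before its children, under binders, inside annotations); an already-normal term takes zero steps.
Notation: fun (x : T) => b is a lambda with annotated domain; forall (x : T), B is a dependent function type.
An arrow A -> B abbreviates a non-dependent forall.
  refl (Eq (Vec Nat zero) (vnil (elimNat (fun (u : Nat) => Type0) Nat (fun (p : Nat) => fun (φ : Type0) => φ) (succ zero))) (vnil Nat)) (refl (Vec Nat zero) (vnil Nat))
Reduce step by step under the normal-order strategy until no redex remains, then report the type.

normal-order reduction:
  refl (Eq (Vec Nat zero) (vnil (elimNat (fun (u : Nat) => Type0) Nat (fun (p : Nat) => fun (φ : Type0) => φ) (succ zero))) (vnil Nat)) (refl (Vec Nat zero) (vnil Nat))
  ~> refl (Eq (Vec Nat zero) (vnil ((fun (u : Nat) => fun (p : Type0) => p) zero (elimNat (fun (φ : Nat) => Type0) Nat (fun (g : Nat) => fun (ζ : Type0) => ζ) zero))) (vnil Nat)) (refl (Vec Nat zero) (vnil Nat))
  ~> refl (Eq (Vec Nat zero) (vnil ((fun (u : Type0) => u) (elimNat (fun (p : Nat) => Type0) Nat (fun (φ : Nat) => fun (g : Type0) => g) zero))) (vnil Nat)) (refl (Vec Nat zero) (vnil Nat))
  ~> refl (Eq (Vec Nat zero) (vnil (elimNat (fun (u : Nat) => Type0) Nat (fun (p : Nat) => fun (φ : Type0) => φ) zero)) (vnil Nat)) (refl (Vec Nat zero) (vnil Nat))
  ~> refl (Eq (Vec Nat zero) (vnil Nat) (vnil Nat)) (refl (Vec Nat zero) (vnil Nat))
the term's type:
  Eq (Eq (Vec Nat zero) (vnil Nat) (vnil Nat)) (refl (Vec Nat zero) (vnil Nat)) (refl (Vec Nat zero) (vnil Nat))


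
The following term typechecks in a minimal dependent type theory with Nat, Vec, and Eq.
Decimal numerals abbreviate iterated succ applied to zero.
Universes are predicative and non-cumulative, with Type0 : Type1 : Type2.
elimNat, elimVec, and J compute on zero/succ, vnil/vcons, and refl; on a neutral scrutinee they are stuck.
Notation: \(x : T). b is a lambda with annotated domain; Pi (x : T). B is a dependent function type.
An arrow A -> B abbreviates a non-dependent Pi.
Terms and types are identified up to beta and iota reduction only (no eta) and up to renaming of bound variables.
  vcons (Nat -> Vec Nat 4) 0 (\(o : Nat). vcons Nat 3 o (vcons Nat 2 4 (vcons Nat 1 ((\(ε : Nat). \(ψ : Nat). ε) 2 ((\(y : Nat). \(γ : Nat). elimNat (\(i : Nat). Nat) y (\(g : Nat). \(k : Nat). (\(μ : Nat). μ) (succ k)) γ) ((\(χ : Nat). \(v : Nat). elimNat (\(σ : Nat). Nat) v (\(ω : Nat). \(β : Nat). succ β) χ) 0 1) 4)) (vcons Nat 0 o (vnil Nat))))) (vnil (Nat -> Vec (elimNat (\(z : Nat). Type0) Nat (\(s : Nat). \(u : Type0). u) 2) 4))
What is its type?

inferred type:
  Vec (Nat -> Vec Nat 4) 1


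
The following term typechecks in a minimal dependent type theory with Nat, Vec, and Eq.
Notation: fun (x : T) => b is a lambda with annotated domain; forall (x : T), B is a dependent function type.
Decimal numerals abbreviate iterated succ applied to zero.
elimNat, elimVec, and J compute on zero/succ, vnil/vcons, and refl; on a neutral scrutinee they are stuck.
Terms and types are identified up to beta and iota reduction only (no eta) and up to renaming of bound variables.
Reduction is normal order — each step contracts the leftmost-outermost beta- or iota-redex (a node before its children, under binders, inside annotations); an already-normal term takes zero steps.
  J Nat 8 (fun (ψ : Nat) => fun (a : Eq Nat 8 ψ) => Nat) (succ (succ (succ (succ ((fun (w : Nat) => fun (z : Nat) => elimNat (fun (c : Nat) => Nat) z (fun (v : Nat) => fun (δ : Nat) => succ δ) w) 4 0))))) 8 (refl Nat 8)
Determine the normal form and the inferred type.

reduced normal form:
  8
the term's type:
  Nat
observation: normalization takes exactly 16 steps under the normal-order strategy.


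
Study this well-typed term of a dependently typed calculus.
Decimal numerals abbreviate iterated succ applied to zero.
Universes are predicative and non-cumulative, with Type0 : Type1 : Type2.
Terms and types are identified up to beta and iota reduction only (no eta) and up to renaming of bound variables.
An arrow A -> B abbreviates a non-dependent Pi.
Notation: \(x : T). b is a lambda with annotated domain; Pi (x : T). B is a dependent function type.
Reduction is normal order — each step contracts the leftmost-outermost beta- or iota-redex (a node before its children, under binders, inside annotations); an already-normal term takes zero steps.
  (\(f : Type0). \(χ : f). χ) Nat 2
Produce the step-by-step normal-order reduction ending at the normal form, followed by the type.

reduction (normal order):
  (\(f : Type0). \(χ : f). χ) Nat 2
  ~> (\(f : Nat). f) 2
  ~> 2
type:
  Nat


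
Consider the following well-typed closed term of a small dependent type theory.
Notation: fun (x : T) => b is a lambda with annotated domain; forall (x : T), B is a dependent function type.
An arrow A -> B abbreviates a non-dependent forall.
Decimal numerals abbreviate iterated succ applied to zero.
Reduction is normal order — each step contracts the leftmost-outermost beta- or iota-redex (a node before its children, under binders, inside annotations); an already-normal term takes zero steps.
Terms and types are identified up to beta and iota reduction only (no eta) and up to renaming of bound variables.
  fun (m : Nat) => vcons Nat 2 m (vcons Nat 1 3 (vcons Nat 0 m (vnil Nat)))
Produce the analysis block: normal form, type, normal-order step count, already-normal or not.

normal form:
  fun (m : Nat) => vcons Nat 2 m (vcons Nat 1 3 (vcons Nat 0 m (vnil Nat)))
type:
  Nat -> Vec Nat 3
reduction steps (normal order): 0
started in normal form: yes


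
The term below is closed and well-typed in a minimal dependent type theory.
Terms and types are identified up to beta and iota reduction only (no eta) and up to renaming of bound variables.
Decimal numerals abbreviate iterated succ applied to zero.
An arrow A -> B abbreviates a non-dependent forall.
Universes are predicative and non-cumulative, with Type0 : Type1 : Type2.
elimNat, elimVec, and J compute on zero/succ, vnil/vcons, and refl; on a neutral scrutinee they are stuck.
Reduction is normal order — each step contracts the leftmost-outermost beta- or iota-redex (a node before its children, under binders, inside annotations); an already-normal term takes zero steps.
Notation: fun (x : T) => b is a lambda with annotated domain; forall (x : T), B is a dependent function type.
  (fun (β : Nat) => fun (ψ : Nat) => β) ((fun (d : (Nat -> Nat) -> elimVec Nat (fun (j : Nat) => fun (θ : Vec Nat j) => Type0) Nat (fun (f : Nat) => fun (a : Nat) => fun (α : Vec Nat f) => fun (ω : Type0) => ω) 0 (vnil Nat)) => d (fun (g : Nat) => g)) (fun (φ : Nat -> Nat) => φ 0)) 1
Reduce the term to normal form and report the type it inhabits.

resulting normal form:
  0
inferred type:
  Nat
observation: the term reaches its normal form after 5 normal-order steps.


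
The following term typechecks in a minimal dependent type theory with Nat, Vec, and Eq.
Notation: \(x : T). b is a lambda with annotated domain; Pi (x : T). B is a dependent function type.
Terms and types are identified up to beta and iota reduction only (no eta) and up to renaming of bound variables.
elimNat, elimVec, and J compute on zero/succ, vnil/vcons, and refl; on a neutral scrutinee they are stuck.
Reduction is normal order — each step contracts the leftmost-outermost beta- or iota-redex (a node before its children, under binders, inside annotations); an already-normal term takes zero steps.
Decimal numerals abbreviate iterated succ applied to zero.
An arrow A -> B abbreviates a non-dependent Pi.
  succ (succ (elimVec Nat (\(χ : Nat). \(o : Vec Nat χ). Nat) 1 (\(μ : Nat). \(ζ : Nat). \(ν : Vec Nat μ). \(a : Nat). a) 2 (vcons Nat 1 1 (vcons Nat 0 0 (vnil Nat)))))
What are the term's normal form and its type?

reduced normal form:
  3
inferred type:
  Nat


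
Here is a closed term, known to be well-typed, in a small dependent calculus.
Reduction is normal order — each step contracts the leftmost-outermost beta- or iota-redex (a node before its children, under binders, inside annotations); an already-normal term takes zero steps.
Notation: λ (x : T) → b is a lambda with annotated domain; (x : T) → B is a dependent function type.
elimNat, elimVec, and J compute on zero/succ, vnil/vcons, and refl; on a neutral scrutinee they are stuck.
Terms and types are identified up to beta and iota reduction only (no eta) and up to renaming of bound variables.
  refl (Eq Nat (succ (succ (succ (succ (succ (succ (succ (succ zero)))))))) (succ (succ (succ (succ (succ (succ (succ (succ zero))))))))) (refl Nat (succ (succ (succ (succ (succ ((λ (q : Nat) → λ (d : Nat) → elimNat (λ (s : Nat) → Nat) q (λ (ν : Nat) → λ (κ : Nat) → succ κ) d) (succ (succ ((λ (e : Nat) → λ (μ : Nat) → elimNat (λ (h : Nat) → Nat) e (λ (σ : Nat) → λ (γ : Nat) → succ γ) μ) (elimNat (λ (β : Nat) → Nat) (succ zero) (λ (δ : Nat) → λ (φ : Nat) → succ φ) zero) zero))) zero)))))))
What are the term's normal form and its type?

resulting normal form:
  refl (Eq Nat (succ (succ (succ (succ (succ (succ (succ (succ zero)))))))) (succ (succ (succ (succ (succ (succ (succ (succ zero))))))))) (refl Nat (succ (succ (succ (succ (succ (succ (succ (succ zero)))))))))
type:
  Eq (Eq Nat (succ (succ (succ (succ (succ (succ (succ (succ zero)))))))) (succ (succ (succ (succ (succ (succ (succ (succ zero))))))))) (refl Nat (succ (succ (succ (succ (succ (succ (succ (succ zero))))))))) (refl Nat (succ (succ (succ (succ (succ (succ (succ (succ zero)))))))))
observation: 7 normal-order steps normalize the term, beginning with a beta-redex.


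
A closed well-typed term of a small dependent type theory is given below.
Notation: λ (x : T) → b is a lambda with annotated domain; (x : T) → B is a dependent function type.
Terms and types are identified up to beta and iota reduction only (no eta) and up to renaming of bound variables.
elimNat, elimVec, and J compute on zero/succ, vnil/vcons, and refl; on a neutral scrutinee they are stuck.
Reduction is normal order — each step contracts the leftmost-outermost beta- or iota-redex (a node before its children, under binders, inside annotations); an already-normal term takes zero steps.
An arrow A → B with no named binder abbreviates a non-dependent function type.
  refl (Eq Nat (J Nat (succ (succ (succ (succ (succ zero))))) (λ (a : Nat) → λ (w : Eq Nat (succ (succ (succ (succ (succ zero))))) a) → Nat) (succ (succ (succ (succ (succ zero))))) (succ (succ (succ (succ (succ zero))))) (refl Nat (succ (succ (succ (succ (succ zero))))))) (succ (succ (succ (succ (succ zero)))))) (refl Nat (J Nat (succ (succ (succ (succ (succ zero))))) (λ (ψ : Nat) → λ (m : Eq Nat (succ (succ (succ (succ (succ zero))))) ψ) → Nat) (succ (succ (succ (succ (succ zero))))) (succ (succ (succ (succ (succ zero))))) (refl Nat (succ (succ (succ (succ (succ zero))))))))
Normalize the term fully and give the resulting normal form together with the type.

reduced normal form:
  refl (Eq Nat (succ (succ (succ (succ (succ zero))))) (succ (succ (succ (succ (succ zero)))))) (refl Nat (succ (succ (succ (succ (succ zero))))))
the term's type:
  Eq (Eq Nat (succ (succ (succ (succ (succ zero))))) (succ (succ (succ (succ (succ zero)))))) (refl Nat (succ (succ (succ (succ (succ zero)))))) (refl Nat (succ (succ (succ (succ (succ zero))))))


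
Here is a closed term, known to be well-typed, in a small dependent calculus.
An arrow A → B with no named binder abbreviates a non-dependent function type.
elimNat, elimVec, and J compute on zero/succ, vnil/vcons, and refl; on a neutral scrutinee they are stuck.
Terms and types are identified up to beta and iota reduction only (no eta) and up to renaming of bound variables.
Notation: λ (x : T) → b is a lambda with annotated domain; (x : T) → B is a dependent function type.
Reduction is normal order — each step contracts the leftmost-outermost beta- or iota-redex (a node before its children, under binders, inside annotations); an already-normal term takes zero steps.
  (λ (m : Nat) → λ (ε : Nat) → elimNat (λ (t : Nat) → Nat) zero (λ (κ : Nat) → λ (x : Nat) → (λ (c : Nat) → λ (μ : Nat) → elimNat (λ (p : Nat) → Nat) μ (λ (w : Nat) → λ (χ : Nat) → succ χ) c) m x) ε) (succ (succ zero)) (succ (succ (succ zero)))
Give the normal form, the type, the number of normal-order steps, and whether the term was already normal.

resulting normal form:
  succ (succ (succ (succ (succ (succ zero)))))
the term's type:
  Nat
reduction steps (normal order): 39
started in normal form: no
first redex: a beta-redex


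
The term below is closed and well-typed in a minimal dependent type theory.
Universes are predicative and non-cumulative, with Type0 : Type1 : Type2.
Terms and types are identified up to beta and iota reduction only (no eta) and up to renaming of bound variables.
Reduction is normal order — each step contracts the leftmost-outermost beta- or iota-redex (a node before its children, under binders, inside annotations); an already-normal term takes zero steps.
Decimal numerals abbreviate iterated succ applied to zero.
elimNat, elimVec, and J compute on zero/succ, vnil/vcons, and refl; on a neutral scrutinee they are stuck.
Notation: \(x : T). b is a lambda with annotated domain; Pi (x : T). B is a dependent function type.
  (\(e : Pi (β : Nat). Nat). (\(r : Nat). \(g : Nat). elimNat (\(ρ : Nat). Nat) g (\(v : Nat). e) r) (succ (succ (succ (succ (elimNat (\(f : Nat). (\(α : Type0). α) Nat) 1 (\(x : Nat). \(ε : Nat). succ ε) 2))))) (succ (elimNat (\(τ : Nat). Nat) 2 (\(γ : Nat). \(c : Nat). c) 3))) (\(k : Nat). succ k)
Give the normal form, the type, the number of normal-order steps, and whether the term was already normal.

normal form:
  10
type:
  Nat
steps to reach normal form (normal order): 42
term was already normal: no
first redex: a beta-redex


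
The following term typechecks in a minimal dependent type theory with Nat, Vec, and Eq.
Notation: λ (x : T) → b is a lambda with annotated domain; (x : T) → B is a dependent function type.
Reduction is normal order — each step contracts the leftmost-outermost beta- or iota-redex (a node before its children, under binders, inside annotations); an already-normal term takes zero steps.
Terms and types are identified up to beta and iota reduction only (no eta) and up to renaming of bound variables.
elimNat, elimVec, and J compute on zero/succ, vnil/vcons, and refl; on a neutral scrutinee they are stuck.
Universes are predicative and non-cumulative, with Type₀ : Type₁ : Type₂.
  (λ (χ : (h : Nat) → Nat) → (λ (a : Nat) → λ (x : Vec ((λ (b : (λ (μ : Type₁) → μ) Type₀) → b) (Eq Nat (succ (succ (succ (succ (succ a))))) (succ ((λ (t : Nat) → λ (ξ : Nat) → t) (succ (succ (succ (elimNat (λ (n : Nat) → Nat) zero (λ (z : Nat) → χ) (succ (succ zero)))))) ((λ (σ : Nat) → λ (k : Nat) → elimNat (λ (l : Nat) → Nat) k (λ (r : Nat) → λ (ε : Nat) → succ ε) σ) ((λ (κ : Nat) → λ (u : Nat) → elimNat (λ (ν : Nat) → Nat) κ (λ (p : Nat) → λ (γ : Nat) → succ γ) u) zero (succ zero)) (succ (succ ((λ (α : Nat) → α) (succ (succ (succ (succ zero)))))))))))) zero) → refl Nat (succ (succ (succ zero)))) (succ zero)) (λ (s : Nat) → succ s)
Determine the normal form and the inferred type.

normal form:
  λ (χ : Vec (Eq Nat (succ (succ (succ (succ (succ (succ zero)))))) (succ (succ (succ (succ (succ (succ zero))))))) zero) → refl Nat (succ (succ (succ zero)))
inferred type:
  (χ : Vec (Eq Nat (succ (succ (succ (succ (succ (succ zero)))))) (succ (succ (succ (succ (succ (succ zero))))))) zero) → Eq Nat (succ (succ (succ zero))) (succ (succ (succ zero)))
observation: reduction starts at a beta-redex, and 12 normal-order steps reach the normal form.


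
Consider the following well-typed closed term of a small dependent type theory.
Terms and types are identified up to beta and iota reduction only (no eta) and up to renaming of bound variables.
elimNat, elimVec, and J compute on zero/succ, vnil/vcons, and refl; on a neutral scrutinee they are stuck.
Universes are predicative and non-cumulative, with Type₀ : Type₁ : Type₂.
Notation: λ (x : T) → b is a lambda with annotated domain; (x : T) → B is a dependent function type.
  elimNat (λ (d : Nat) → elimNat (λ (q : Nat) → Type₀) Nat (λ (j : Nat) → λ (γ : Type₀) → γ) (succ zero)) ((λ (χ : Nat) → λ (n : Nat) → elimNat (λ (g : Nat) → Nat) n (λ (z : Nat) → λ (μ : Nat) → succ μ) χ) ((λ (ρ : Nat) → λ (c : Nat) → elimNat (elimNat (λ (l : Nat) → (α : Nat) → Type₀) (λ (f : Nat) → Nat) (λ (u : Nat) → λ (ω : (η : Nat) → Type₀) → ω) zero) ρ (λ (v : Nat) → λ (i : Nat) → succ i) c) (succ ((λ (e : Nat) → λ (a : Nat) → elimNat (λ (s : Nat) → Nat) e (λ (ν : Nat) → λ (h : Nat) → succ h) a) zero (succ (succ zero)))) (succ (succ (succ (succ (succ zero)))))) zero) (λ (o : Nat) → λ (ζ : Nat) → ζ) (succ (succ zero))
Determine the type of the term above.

inferred type:
  Nat


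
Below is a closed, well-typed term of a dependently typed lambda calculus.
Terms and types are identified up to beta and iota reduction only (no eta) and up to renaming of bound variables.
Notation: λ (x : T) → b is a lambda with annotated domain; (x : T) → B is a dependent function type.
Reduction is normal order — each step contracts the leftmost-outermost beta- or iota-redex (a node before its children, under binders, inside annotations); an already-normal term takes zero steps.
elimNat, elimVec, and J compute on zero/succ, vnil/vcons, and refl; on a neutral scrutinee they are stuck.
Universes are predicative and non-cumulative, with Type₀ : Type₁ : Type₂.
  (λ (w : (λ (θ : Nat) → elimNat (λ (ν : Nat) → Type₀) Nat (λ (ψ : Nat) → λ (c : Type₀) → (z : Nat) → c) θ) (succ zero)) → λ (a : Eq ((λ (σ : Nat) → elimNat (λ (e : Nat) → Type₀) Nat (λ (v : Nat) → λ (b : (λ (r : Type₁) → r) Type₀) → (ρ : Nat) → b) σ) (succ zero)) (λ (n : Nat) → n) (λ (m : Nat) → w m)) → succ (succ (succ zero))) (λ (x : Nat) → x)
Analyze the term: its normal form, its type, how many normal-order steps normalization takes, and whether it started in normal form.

normal form:
  λ (w : Eq ((θ : Nat) → Nat) (λ (ν : Nat) → ν) (λ (ψ : Nat) → ψ)) → succ (succ (succ zero))
inferred type:
  (w : Eq ((θ : Nat) → Nat) (λ (ν : Nat) → ν) (λ (ψ : Nat) → ψ)) → Nat
reduction steps (normal order): 7
term was already normal: no
first contracted redex: a beta-redex


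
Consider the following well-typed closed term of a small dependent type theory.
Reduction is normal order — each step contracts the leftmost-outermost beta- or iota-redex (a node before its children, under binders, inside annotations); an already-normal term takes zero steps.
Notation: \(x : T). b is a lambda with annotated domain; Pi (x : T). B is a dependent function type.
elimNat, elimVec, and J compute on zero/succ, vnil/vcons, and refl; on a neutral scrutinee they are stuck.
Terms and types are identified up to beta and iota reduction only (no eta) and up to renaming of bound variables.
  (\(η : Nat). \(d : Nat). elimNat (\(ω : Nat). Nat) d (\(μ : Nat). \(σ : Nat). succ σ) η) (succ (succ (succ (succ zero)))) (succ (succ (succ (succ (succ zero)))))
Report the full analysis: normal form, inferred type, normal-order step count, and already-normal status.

resulting normal form:
  succ (succ (succ (succ (succ (succ (succ (succ (succ zero))))))))
type:
  Nat
reduction steps (normal order): 15
started in normal form: no
first contracted redex: a beta-redex


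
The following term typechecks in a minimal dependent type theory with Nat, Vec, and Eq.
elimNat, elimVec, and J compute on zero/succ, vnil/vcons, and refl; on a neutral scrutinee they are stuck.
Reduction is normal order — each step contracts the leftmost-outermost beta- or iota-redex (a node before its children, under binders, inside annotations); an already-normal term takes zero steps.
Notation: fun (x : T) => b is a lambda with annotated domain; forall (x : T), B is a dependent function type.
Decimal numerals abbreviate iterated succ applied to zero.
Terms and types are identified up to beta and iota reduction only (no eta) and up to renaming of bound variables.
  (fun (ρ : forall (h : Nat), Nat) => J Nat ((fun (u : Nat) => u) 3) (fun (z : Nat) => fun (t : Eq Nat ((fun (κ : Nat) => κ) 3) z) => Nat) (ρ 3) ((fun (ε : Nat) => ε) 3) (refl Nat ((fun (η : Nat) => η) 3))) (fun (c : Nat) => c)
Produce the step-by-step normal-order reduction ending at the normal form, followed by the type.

normal-order reduction:
  (fun (ρ : forall (h : Nat), Nat) => J Nat ((fun (u : Nat) => u) 3) (fun (z : Nat) => fun (t : Eq Nat ((fun (κ : Nat) => κ) 3) z) => Nat) (ρ 3) ((fun (ε : Nat) => ε) 3) (refl Nat ((fun (η : Nat) => η) 3))) (fun (c : Nat) => c)
  ~> J Nat ((fun (ρ : Nat) => ρ) 3) (fun (h : Nat) => fun (u : Eq Nat ((fun (z : Nat) => z) 3) h) => Nat) ((fun (t : Nat) => t) 3) ((fun (κ : Nat) => κ) 3) (refl Nat ((fun (ε : Nat) => ε) 3))
  ~> (fun (ρ : Nat) => ρ) 3
  ~> 3
inferred type:
  Nat


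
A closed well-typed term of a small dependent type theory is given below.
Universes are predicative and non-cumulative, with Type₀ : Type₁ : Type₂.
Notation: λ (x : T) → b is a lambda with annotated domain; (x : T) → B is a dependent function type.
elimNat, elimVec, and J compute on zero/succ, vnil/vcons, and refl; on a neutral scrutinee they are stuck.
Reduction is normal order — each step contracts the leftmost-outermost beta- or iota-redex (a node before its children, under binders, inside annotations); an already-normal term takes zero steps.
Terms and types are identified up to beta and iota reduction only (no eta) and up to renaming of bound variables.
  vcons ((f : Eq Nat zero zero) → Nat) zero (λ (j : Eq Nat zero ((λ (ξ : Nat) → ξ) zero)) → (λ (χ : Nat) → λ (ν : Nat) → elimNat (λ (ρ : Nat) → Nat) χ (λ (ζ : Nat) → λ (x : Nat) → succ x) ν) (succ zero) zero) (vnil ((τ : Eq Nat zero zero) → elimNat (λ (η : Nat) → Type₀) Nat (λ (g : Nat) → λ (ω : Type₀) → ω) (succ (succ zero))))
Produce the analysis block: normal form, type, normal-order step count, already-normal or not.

resulting normal form:
  vcons ((f : Eq Nat zero zero) → Nat) zero (λ (j : Eq Nat zero zero) → succ zero) (vnil ((ξ : Eq Nat zero zero) → Nat))
the term's type:
  Vec ((f : Eq Nat zero zero) → Nat) (succ zero)
reduction steps (normal order): 11
term was already normal: no
first redex: a beta-redex


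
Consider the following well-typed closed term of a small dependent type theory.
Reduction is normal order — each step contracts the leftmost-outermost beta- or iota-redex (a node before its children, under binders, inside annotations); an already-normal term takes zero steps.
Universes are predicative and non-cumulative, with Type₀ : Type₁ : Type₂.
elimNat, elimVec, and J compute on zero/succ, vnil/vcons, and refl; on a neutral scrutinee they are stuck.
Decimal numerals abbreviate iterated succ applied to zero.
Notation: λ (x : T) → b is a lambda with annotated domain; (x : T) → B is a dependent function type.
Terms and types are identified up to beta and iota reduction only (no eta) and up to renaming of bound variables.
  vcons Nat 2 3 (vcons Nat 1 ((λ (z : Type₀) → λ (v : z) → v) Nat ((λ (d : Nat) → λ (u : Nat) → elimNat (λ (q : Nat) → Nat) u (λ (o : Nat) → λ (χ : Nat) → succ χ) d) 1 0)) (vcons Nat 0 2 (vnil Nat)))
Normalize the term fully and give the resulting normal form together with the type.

normal form:
  vcons Nat 2 3 (vcons Nat 1 1 (vcons Nat 0 2 (vnil Nat)))
the term's type:
  Vec Nat 3


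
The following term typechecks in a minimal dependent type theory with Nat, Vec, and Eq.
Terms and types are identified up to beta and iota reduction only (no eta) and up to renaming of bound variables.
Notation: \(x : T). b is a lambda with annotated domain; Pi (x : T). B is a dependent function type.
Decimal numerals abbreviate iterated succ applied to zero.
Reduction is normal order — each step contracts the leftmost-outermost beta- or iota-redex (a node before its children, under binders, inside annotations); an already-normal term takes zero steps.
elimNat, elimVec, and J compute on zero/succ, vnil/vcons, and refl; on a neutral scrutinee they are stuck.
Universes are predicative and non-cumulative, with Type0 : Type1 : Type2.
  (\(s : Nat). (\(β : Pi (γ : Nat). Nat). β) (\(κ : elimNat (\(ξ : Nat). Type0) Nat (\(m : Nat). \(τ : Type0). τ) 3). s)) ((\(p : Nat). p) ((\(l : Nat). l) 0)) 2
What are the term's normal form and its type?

resulting normal form:
  0
type:
  Nat
observation: normalization takes exactly 5 steps under the normal-order strategy.


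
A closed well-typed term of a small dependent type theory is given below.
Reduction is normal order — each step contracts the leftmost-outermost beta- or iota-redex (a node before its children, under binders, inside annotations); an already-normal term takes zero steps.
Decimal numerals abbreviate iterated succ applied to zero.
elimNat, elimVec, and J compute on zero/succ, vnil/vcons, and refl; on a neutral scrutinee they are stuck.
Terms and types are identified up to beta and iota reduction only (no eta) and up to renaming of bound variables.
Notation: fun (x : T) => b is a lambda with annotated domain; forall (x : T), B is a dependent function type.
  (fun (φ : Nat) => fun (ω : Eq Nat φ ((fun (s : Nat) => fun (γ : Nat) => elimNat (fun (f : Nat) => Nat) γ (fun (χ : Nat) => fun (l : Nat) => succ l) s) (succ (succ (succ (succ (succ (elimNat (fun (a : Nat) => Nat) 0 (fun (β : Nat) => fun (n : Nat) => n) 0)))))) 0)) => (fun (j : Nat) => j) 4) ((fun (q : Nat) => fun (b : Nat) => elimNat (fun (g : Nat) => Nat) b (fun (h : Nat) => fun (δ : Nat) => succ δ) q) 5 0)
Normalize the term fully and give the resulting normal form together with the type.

normal form:
  fun (φ : Eq Nat 5 5) => 4
the term's type:
  forall (φ : Eq Nat 5 5), Nat


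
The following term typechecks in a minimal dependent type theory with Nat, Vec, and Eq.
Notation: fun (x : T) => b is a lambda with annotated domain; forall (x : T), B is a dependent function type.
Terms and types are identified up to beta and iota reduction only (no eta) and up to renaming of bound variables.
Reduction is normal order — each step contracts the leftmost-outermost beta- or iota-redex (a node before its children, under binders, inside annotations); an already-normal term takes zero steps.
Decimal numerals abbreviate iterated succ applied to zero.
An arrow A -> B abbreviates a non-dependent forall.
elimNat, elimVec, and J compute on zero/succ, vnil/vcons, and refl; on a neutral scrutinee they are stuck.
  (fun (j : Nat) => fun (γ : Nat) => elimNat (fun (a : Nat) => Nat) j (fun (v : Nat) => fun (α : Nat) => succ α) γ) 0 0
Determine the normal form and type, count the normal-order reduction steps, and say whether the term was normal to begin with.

normal form:
  0
type:
  Nat
normal-order step count: 3
term was already normal: no
first redex: a beta-redex


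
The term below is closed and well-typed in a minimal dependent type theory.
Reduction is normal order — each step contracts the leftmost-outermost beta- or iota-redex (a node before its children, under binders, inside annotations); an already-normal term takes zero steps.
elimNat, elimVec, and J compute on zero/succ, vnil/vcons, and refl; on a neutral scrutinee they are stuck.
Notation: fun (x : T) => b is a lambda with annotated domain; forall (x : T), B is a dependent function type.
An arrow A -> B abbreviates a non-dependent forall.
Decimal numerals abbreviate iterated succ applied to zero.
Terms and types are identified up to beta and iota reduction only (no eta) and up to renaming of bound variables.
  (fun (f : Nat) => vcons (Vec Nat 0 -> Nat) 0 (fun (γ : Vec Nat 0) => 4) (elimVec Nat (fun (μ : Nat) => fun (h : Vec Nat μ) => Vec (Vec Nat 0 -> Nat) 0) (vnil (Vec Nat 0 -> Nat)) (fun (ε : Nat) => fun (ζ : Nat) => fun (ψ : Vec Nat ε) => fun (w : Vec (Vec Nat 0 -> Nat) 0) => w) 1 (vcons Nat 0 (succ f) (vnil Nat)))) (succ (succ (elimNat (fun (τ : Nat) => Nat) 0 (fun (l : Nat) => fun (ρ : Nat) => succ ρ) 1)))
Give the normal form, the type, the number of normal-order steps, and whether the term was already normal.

reduced normal form:
  vcons (Vec Nat 0 -> Nat) 0 (fun (f : Vec Nat 0) => 4) (vnil (Vec Nat 0 -> Nat))
type:
  Vec (Vec Nat 0 -> Nat) 1
steps to reach normal form (normal order): 7
already normal: no
first redex: a beta-redex


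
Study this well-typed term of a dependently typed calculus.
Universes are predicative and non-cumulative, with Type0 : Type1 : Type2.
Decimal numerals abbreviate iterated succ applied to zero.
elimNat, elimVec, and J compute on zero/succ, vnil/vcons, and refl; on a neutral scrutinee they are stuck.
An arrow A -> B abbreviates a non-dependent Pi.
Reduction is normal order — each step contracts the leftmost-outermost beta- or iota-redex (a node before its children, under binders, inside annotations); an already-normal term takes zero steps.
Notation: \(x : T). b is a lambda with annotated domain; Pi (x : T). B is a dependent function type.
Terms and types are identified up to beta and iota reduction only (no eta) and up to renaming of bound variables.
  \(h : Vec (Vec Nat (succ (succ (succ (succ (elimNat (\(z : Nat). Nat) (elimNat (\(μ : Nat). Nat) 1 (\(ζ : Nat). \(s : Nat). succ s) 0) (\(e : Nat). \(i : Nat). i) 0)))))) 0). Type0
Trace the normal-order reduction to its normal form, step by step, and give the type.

normal-order reduction sequence:
  \(h : Vec (Vec Nat (succ (succ (succ (succ (elimNat (\(z : Nat). Nat) (elimNat (\(μ : Nat). Nat) 1 (\(ζ : Nat). \(s : Nat). succ s) 0) (\(e : Nat). \(i : Nat). i) 0)))))) 0). Type0
  ~> \(h : Vec (Vec Nat (succ (succ (succ (succ (elimNat (\(z : Nat). Nat) 1 (\(μ : Nat). \(ζ : Nat). succ ζ) 0)))))) 0). Type0
  ~> \(h : Vec (Vec Nat 5) 0). Type0
the term's type:
  Vec (Vec Nat 5) 0 -> Type1


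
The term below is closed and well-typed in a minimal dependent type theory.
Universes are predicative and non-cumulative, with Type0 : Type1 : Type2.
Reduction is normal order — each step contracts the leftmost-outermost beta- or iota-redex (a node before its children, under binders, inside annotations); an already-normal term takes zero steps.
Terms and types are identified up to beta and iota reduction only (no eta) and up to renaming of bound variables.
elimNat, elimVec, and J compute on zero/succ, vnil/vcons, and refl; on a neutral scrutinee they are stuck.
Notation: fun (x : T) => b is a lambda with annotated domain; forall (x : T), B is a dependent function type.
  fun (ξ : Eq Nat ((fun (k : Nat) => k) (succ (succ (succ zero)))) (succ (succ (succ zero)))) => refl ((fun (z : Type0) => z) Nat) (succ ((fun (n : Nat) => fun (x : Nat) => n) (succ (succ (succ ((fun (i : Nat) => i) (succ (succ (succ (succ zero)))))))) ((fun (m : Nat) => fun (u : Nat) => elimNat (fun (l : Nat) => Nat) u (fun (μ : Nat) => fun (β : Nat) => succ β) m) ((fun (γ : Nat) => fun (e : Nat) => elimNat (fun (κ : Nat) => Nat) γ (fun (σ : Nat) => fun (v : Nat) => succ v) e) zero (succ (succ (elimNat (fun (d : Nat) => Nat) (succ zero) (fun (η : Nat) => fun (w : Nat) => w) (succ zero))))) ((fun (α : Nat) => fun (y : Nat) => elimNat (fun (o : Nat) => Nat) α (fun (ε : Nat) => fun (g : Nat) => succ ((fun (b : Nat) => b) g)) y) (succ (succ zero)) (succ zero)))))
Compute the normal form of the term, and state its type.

normal form:
  fun (ξ : Eq Nat (succ (succ (succ zero))) (succ (succ (succ zero)))) => refl Nat (succ (succ (succ (succ (succ (succ (succ (succ zero))))))))
type:
  forall (ξ : Eq Nat (succ (succ (succ zero))) (succ (succ (succ zero)))), Eq Nat (succ (succ (succ (succ (succ (succ (succ (succ zero)))))))) (succ (succ (succ (succ (succ (succ (succ (succ zero))))))))


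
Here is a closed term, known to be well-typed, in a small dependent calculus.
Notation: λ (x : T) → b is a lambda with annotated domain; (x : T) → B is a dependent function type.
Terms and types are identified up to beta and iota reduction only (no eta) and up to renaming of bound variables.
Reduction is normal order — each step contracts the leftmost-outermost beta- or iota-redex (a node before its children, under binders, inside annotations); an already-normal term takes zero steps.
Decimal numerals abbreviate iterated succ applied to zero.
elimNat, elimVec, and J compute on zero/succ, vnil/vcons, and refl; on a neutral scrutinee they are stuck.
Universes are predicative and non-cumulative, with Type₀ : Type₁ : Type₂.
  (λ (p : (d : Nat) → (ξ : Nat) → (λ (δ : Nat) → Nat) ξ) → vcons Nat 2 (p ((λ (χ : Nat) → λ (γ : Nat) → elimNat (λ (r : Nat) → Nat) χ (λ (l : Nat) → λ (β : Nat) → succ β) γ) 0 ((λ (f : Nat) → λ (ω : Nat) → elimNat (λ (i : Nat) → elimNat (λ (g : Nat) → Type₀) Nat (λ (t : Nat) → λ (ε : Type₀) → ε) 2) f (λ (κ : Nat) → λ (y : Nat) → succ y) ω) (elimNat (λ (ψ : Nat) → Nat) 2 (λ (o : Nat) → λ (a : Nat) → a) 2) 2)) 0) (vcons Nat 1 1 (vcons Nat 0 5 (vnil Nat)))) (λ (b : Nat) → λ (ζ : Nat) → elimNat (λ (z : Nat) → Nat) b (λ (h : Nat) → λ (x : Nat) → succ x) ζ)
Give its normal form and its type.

reduced normal form:
  vcons Nat 2 4 (vcons Nat 1 1 (vcons Nat 0 5 (vnil Nat)))
the term's type:
  Vec Nat 3
observation: 35 normal-order steps normalize the term, beginning with a beta-redex.
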